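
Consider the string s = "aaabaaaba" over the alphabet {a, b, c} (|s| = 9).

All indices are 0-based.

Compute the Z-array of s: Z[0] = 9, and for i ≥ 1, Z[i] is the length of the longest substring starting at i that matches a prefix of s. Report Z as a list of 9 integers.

Z[0]=9
i=1: i≥r, start 0; Z[1]=2 scan→box=[1,3)
i=2: min(r-i=1, Z[1]=2)=1; Z[2]=1
i=3: i≥r, start 0; Z[3]=0
i=4: i≥r, start 0; Z[4]=5 scan→box=[4,9)
i=5: min(r-i=4, Z[1]=2)=2; Z[5]=2
i=6: min(r-i=3, Z[2]=1)=1; Z[6]=1
i=7: min(r-i=2, Z[3]=0)=0; Z[7]=0
i=8: min(r-i=1, Z[4]=5)=1; Z[8]=1

[9, 2, 1, 0, 5, 2, 1, 0, 1]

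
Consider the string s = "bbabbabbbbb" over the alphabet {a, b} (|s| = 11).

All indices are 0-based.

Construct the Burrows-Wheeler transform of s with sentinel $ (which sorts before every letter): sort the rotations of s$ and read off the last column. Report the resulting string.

bbbbbbb$abba

rank  rotation      last
    0  $bbabbabbbbb  b
    1  abbabbbbb$bb  b
    2  abbbbb$bbabb  b
    3  b$bbabbabbbb  b
    4  babbabbbbb$b  b
    5  babbbbb$bbab  b
    6  bb$bbabbabbb  b
    7  bbabbabbbbb$  $
    8  bbabbbbb$bba  a
    9  bbb$bbabbabb  b
   10  bbbb$bbabbab  b
   11  bbbbb$bbabba  a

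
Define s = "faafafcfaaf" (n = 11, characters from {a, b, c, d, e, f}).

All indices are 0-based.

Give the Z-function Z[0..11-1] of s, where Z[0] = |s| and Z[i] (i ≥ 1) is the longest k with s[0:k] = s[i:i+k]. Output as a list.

[11, 0, 0, 2, 0, 1, 0, 4, 0, 0, 1]

Z[0]=11
i=1: outside box; Z[1]=0
i=2: outside box; Z[2]=0
i=3: outside box; Z[3]=2 extend→box=[3,5)
i=4: min(r-i=1, Z[1]=0)=0; Z[4]=0
i=5: outside box; Z[5]=1 extend→box=[5,6)
i=6: outside box; Z[6]=0
i=7: outside box; Z[7]=4 extend→box=[7,11)
i=8: min(r-i=3, Z[1]=0)=0; Z[8]=0
i=9: min(r-i=2, Z[2]=0)=0; Z[9]=0
i=10: min(r-i=1, Z[3]=2)=1; Z[10]=1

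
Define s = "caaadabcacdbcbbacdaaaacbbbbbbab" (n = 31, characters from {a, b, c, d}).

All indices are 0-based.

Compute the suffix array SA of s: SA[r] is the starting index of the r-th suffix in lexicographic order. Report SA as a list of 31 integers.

rank→(start, suffix):
  0 → (18, 'aaaacbbbbbbab')
  1 → (19, 'aaacbbbbbbab')
  2 → (1, 'aaadabcacdbcbbacdaaaacbbbbbbab')
  3 → (20, 'aacbbbbbbab')
  4 → (2, 'aadabcacdbcbbacdaaaacbbbbbbab')
  5 → (29, 'ab')
  6 → (5, 'abcacdbcbbacdaaaacbbbbbbab')
  7 → (21, 'acbbbbbbab')
  8 → (15, 'acdaaaacbbbbbbab')
  9 → (8, 'acdbcbbacdaaaacbbbbbbab')
  10 → (3, 'adabcacdbcbbacdaaaacbbbbbbab')
  11 → (30, 'b')
  12 → (28, 'bab')
  13 → (14, 'bacdaaaacbbbbbbab')
  14 → (27, 'bbab')
  15 → (13, 'bbacdaaaacbbbbbbab')
  16 → (26, 'bbbab')
  17 → (25, 'bbbbab')
  18 → (24, 'bbbbbab')
  19 → (23, 'bbbbbbab')
  20 → (6, 'bcacdbcbbacdaaaacbbbbbbab')
  21 → (11, 'bcbbacdaaaacbbbbbbab')
  22 → (0, 'caaadabcacdbcbbacdaaaacbbbbbbab')
  23 → (7, 'cacdbcbbacdaaaacbbbbbbab')
  24 → (12, 'cbbacdaaaacbbbbbbab')
  25 → (22, 'cbbbbbbab')
  26 → (16, 'cdaaaacbbbbbbab')
  27 → (9, 'cdbcbbacdaaaacbbbbbbab')
  28 → (17, 'daaaacbbbbbbab')
  29 → (4, 'dabcacdbcbbacdaaaacbbbbbbab')
  30 → (10, 'dbcbbacdaaaacbbbbbbab')

[18, 19, 1, 20, 2, 29, 5, 21, 15, 8, 3, 30, 28, 14, 27, 13, 26, 25, 24, 23, 6, 11, 0, 7, 12, 22, 16, 9, 17, 4, 10]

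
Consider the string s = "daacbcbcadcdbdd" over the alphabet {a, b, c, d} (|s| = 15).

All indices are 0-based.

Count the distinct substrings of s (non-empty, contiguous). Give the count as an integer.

sorted suffixes:
  #0 SA[0]=1  'aacbcbcadcdbdd'
  #1 SA[1]=2  'acbcbcadcdbdd'
  #2 SA[2]=8  'adcdbdd'
  #3 SA[3]=6  'bcadcdbdd'
  #4 SA[4]=4  'bcbcadcdbdd'
  #5 SA[5]=12  'bdd'
  #6 SA[6]=7  'cadcdbdd'
  #7 SA[7]=5  'cbcadcdbdd'
  #8 SA[8]=3  'cbcbcadcdbdd'
  #9 SA[9]=10  'cdbdd'
  #10 SA[10]=14  'd'
  #11 SA[11]=0  'daacbcbcadcdbdd'
  #12 SA[12]=11  'dbdd'
  #13 SA[13]=9  'dcdbdd'
  #14 SA[14]=13  'dd'

SA = [1, 2, 8, 6, 4, 12, 7, 5, 3, 10, 14, 0, 11, 9, 13]
rank  pair      lcp
   1  s[1:],s[2:]  1  'a'
   2  s[2:],s[8:]  1  'a'
   3  s[8:],s[6:]  0  ''
   4  s[6:],s[4:]  2  'bc'
   5  s[4:],s[12:]  1  'b'
   6  s[12:],s[7:]  0  ''
   7  s[7:],s[5:]  1  'c'
   8  s[5:],s[3:]  3  'cbc'
   9  s[3:],s[10:]  1  'c'
  10  s[10:],s[14:]  0  ''
  11  s[14:],s[0:]  1  'd'
  12  s[0:],s[11:]  1  'd'
  13  s[11:],s[9:]  1  'd'
  14  s[9:],s[13:]  1  'd'

n(n+1)/2 = 15·16/2 = 120
Σ LCP = 0 + 1 + 1 + 0 + 2 + 1 + 0 + 1 + 3 + 1 + 0 + 1 + 1 + 1 + 1 = 14
distinct = 120 − 14 = 106

106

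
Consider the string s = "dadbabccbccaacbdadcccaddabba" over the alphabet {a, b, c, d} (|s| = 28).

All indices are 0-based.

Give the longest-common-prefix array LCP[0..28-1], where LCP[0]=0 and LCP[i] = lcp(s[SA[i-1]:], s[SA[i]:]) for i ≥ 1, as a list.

[0, 1, 1, 2, 1, 1, 2, 2, 0, 2, 1, 1, 3, 1, 0, 2, 1, 2, 1, 3, 2, 2, 0, 2, 3, 1, 1, 1]

rank | idx | suffix
   0 |  27 | a
   1 |  11 | aacbdadcccaddabba
   2 |  24 | abba
   3 |   4 | abccbccaacbdadcccaddabba
   4 |  12 | acbdadcccaddabba
   5 |   1 | adbabccbccaacbdadcccaddabba
   6 |  16 | adcccaddabba
   7 |  21 | addabba
   8 |  26 | ba
   9 |   3 | babccbccaacbdadcccaddabba
  10 |  25 | bba
  11 |   8 | bccaacbdadcccaddabba
  12 |   5 | bccbccaacbdadcccaddabba
  13 |  14 | bdadcccaddabba
  14 |  10 | caacbdadcccaddabba
  15 |  20 | caddabba
  16 |   7 | cbccaacbdadcccaddabba
  17 |  13 | cbdadcccaddabba
  18 |   9 | ccaacbdadcccaddabba
  19 |  19 | ccaddabba
  20 |   6 | ccbccaacbdadcccaddabba
  21 |  18 | cccaddabba
  22 |  23 | dabba
  23 |   0 | dadbabccbccaacbdadcccaddabba
  24 |  15 | dadcccaddabba
  25 |   2 | dbabccbccaacbdadcccaddabba
  26 |  17 | dcccaddabba
  27 |  22 | ddabba

SA = [27, 11, 24, 4, 12, 1, 16, 21, 26, 3, 25, 8, 5, 14, 10, 20, 7, 13, 9, 19, 6, 18, 23, 0, 15, 2, 17, 22]
rank  pair      lcp
   1  s[27:],s[11:]  1  'a'
   2  s[11:],s[24:]  1  'a'
   3  s[24:],s[4:]  2  'ab'
   4  s[4:],s[12:]  1  'a'
   5  s[12:],s[1:]  1  'a'
   6  s[1:],s[16:]  2  'ad'
   7  s[16:],s[21:]  2  'ad'
   8  s[21:],s[26:]  0  ''
   9  s[26:],s[3:]  2  'ba'
  10  s[3:],s[25:]  1  'b'
  11  s[25:],s[8:]  1  'b'
  12  s[8:],s[5:]  3  'bcc'
  13  s[5:],s[14:]  1  'b'
  14  s[14:],s[10:]  0  ''
  15  s[10:],s[20:]  2  'ca'
  16  s[20:],s[7:]  1  'c'
  17  s[7:],s[13:]  2  'cb'
  18  s[13:],s[9:]  1  'c'
  19  s[9:],s[19:]  3  'cca'
  20  s[19:],s[6:]  2  'cc'
  21  s[6:],s[18:]  2  'cc'
  22  s[18:],s[23:]  0  ''
  23  s[23:],s[0:]  2  'da'
  24  s[0:],s[15:]  3  'dad'
  25  s[15:],s[2:]  1  'd'
  26  s[2:],s[17:]  1  'd'
  27  s[17:],s[22:]  1  'd'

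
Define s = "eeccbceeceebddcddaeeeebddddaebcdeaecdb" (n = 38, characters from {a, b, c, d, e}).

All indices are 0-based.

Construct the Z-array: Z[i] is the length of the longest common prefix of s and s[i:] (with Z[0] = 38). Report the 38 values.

Z[0]=38
i=1: outside box; Z[1]=1 grow→box=[1,2)
i=2: outside box; Z[2]=0
i=3: outside box; Z[3]=0
i=4: outside box; Z[4]=0
i=5: outside box; Z[5]=0
i=6: outside box; Z[6]=3 grow→box=[6,9)
i=7: min(r-i=2, Z[1]=1)=1; Z[7]=1
i=8: min(r-i=1, Z[2]=0)=0; Z[8]=0
i=9: outside box; Z[9]=2 grow→box=[9,11)
i=10: min(r-i=1, Z[1]=1)=1; Z[10]=1
i=11: outside box; Z[11]=0
i=12: outside box; Z[12]=0
i=13: outside box; Z[13]=0
i=14: outside box; Z[14]=0
i=15: outside box; Z[15]=0
i=16: outside box; Z[16]=0
i=17: outside box; Z[17]=0
i=18: outside box; Z[18]=2 grow→box=[18,20)
i=19: min(r-i=1, Z[1]=1)=1; Z[19]=2 grow→box=[19,21)
i=20: min(r-i=1, Z[1]=1)=1; Z[20]=2 grow→box=[20,22)
i=21: min(r-i=1, Z[1]=1)=1; Z[21]=1
i=22: outside box; Z[22]=0
i=23: outside box; Z[23]=0
i=24: outside box; Z[24]=0
i=25: outside box; Z[25]=0
i=26: outside box; Z[26]=0
i=27: outside box; Z[27]=0
i=28: outside box; Z[28]=1 grow→box=[28,29)
i=29: outside box; Z[29]=0
i=30: outside box; Z[30]=0
i=31: outside box; Z[31]=0
i=32: outside box; Z[32]=1 grow→box=[32,33)
i=33: outside box; Z[33]=0
i=34: outside box; Z[34]=1 grow→box=[34,35)
i=35: outside box; Z[35]=0
i=36: outside box; Z[36]=0
i=37: outside box; Z[37]=0

[38, 1, 0, 0, 0, 0, 3, 1, 0, 2, 1, 0, 0, 0, 0, 0, 0, 0, 2, 2, 2, 1, 0, 0, 0, 0, 0, 0, 1, 0, 0, 0, 1, 0, 1, 0, 0, 0]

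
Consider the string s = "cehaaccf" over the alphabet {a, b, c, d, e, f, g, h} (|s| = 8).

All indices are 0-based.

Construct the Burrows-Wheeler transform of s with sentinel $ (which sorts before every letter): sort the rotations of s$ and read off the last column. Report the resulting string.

rank  rotation   last
    0  $cehaaccf  f
    1  aaccf$ceh  h
    2  accf$ceha  a
    3  ccf$cehaa  a
    4  cehaaccf$  $
    5  cf$cehaac  c
    6  ehaaccf$c  c
    7  f$cehaacc  c
    8  haaccf$ce  e

fhaa$ccce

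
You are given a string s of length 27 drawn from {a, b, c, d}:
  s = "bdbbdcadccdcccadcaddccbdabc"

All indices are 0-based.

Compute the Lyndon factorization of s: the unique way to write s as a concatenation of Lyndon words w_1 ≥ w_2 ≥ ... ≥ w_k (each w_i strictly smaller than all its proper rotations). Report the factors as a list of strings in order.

emit factor 1: 'bd' (i=0, period=2)
emit factor 2: 'bbdc' (i=2, period=4)
emit factor 3: 'adccdccc' (i=6, period=8)
emit factor 4: 'adcaddccbd' (i=14, period=10)
emit factor 5: 'abc' (i=24, period=3)

["bd", "bbdc", "adccdccc", "adcaddccbd", "abc"]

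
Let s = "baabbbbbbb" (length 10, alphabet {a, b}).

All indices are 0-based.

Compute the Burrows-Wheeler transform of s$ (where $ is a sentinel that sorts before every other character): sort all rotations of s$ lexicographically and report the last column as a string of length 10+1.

bbab$bbbbba

rank  rotation     last
    0  $baabbbbbbb  b
    1  aabbbbbbb$b  b
    2  abbbbbbb$ba  a
    3  b$baabbbbbb  b
    4  baabbbbbbb$  $
    5  bb$baabbbbb  b
    6  bbb$baabbbb  b
    7  bbbb$baabbb  b
    8  bbbbb$baabb  b
    9  bbbbbb$baab  b
   10  bbbbbbb$baa  a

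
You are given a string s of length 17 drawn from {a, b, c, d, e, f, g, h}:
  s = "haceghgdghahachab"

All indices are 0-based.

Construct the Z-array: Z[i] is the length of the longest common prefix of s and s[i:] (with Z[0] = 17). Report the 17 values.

Z[0]=17
i=1: fresh scan; Z[1]=0
i=2: fresh scan; Z[2]=0
i=3: fresh scan; Z[3]=0
i=4: fresh scan; Z[4]=0
i=5: fresh scan; Z[5]=1 extend→box=[5,6)
i=6: fresh scan; Z[6]=0
i=7: fresh scan; Z[7]=0
i=8: fresh scan; Z[8]=0
i=9: fresh scan; Z[9]=2 extend→box=[9,11)
i=10: min(r-i=1, Z[1]=0)=0; Z[10]=0
i=11: fresh scan; Z[11]=3 extend→box=[11,14)
i=12: min(r-i=2, Z[1]=0)=0; Z[12]=0
i=13: min(r-i=1, Z[2]=0)=0; Z[13]=0
i=14: fresh scan; Z[14]=2 extend→box=[14,16)
i=15: min(r-i=1, Z[1]=0)=0; Z[15]=0
i=16: fresh scan; Z[16]=0

[17, 0, 0, 0, 0, 1, 0, 0, 0, 2, 0, 3, 0, 0, 2, 0, 0]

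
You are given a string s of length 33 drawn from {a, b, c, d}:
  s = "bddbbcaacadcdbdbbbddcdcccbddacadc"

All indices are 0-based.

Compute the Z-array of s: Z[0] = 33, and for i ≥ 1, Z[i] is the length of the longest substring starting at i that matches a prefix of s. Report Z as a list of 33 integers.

[33, 0, 0, 1, 1, 0, 0, 0, 0, 0, 0, 0, 0, 2, 0, 1, 1, 3, 0, 0, 0, 0, 0, 0, 0, 3, 0, 0, 0, 0, 0, 0, 0]

Z[0]=33
i=1: i≥r, start 0; Z[1]=0
i=2: i≥r, start 0; Z[2]=0
i=3: i≥r, start 0; Z[3]=1 scan→box=[3,4)
i=4: i≥r, start 0; Z[4]=1 scan→box=[4,5)
i=5: i≥r, start 0; Z[5]=0
i=6: i≥r, start 0; Z[6]=0
i=7: i≥r, start 0; Z[7]=0
i=8: i≥r, start 0; Z[8]=0
i=9: i≥r, start 0; Z[9]=0
i=10: i≥r, start 0; Z[10]=0
i=11: i≥r, start 0; Z[11]=0
i=12: i≥r, start 0; Z[12]=0
i=13: i≥r, start 0; Z[13]=2 scan→box=[13,15)
i=14: min(r-i=1, Z[1]=0)=0; Z[14]=0
i=15: i≥r, start 0; Z[15]=1 scan→box=[15,16)
i=16: i≥r, start 0; Z[16]=1 scan→box=[16,17)
i=17: i≥r, start 0; Z[17]=3 scan→box=[17,20)
i=18: min(r-i=2, Z[1]=0)=0; Z[18]=0
i=19: min(r-i=1, Z[2]=0)=0; Z[19]=0
i=20: i≥r, start 0; Z[20]=0
i=21: i≥r, start 0; Z[21]=0
i=22: i≥r, start 0; Z[22]=0
i=23: i≥r, start 0; Z[23]=0
i=24: i≥r, start 0; Z[24]=0
i=25: i≥r, start 0; Z[25]=3 scan→box=[25,28)
i=26: min(r-i=2, Z[1]=0)=0; Z[26]=0
i=27: min(r-i=1, Z[2]=0)=0; Z[27]=0
i=28: i≥r, start 0; Z[28]=0
i=29: i≥r, start 0; Z[29]=0
i=30: i≥r, start 0; Z[30]=0
i=31: i≥r, start 0; Z[31]=0
i=32: i≥r, start 0; Z[32]=0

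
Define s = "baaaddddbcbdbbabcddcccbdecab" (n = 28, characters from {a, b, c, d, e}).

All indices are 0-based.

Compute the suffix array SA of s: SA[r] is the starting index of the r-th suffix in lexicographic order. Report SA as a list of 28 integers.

[1, 2, 26, 14, 3, 27, 0, 13, 12, 8, 15, 10, 22, 25, 9, 21, 20, 19, 16, 11, 7, 18, 6, 17, 5, 4, 23, 24]

rank | idx | suffix
   0 |   1 | aaaddddbcbdbbabcddcccbdecab
   1 |   2 | aaddddbcbdbbabcddcccbdecab
   2 |  26 | ab
   3 |  14 | abcddcccbdecab
   4 |   3 | addddbcbdbbabcddcccbdecab
   5 |  27 | b
   6 |   0 | baaaddddbcbdbbabcddcccbdecab
   7 |  13 | babcddcccbdecab
   8 |  12 | bbabcddcccbdecab
   9 |   8 | bcbdbbabcddcccbdecab
  10 |  15 | bcddcccbdecab
  11 |  10 | bdbbabcddcccbdecab
  12 |  22 | bdecab
  13 |  25 | cab
  14 |   9 | cbdbbabcddcccbdecab
  15 |  21 | cbdecab
  16 |  20 | ccbdecab
  17 |  19 | cccbdecab
  18 |  16 | cddcccbdecab
  19 |  11 | dbbabcddcccbdecab
  20 |   7 | dbcbdbbabcddcccbdecab
  21 |  18 | dcccbdecab
  22 |   6 | ddbcbdbbabcddcccbdecab
  23 |  17 | ddcccbdecab
  24 |   5 | dddbcbdbbabcddcccbdecab
  25 |   4 | ddddbcbdbbabcddcccbdecab
  26 |  23 | decab
  27 |  24 | ecab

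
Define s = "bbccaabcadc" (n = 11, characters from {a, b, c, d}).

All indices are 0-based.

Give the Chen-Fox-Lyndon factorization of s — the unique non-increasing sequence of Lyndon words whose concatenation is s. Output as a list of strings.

emit factor 1: 'bbcc' (i=0, period=4)
emit factor 2: 'aabcadc' (i=4, period=7)

["bbcc", "aabcadc"]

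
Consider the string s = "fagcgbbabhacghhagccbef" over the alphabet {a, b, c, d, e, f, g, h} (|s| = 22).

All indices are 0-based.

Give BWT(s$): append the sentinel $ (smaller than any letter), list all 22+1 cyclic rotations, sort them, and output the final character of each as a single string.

fbhhfbgcacggabe$caacbhg

rank  rotation                 last
    0  $fagcgbbabhacghhagccbef  f
    1  abhacghhagccbef$fagcgbb  b
    2  acghhagccbef$fagcgbbabh  h
    3  agccbef$fagcgbbabhacghh  h
    4  agcgbbabhacghhagccbef$f  f
    5  babhacghhagccbef$fagcgb  b
    6  bbabhacghhagccbef$fagcg  g
    7  bef$fagcgbbabhacghhagcc  c
    8  bhacghhagccbef$fagcgbba  a
    9  cbef$fagcgbbabhacghhagc  c
   10  ccbef$fagcgbbabhacghhag  g
   11  cgbbabhacghhagccbef$fag  g
   12  cghhagccbef$fagcgbbabha  a
   13  ef$fagcgbbabhacghhagccb  b
   14  f$fagcgbbabhacghhagccbe  e
   15  fagcgbbabhacghhagccbef$  $
   16  gbbabhacghhagccbef$fagc  c
   17  gccbef$fagcgbbabhacghha  a
   18  gcgbbabhacghhagccbef$fa  a
   19  ghhagccbef$fagcgbbabhac  c
   20  hacghhagccbef$fagcgbbab  b
   21  hagccbef$fagcgbbabhacgh  h
   22  hhagccbef$fagcgbbabhacg  g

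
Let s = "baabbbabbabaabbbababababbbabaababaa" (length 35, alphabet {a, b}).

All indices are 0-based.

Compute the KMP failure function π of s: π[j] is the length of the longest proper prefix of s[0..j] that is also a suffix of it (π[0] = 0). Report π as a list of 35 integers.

[0, 0, 0, 1, 1, 1, 2, 1, 1, 2, 1, 2, 3, 4, 5, 6, 7, 8, 2, 1, 2, 1, 2, 1, 1, 1, 2, 1, 2, 3, 4, 2, 1, 2, 3]

π[0] = 0
j=1 s[j]='a': π[1]=0 (border '')
j=2 s[j]='a': π[2]=0 (border '')
j=3 s[j]='b': π[3]=1 (border 'b')
j=4 s[j]='b': k: 1→0; π[4]=1 (border 'b')
j=5 s[j]='b': k: 1→0; π[5]=1 (border 'b')
j=6 s[j]='a': π[6]=2 (border 'ba')
j=7 s[j]='b': k: 2→0; π[7]=1 (border 'b')
j=8 s[j]='b': k: 1→0; π[8]=1 (border 'b')
j=9 s[j]='a': π[9]=2 (border 'ba')
j=10 s[j]='b': k: 2→0; π[10]=1 (border 'b')
j=11 s[j]='a': π[11]=2 (border 'ba')
j=12 s[j]='a': π[12]=3 (border 'baa')
j=13 s[j]='b': π[13]=4 (border 'baab')
j=14 s[j]='b': π[14]=5 (border 'baabb')
j=15 s[j]='b': π[15]=6 (border 'baabbb')
j=16 s[j]='a': π[16]=7 (border 'baabbba')
j=17 s[j]='b': π[17]=8 (border 'baabbbab')
j=18 s[j]='a': k: 8→1; π[18]=2 (border 'ba')
j=19 s[j]='b': k: 2→0; π[19]=1 (border 'b')
j=20 s[j]='a': π[20]=2 (border 'ba')
j=21 s[j]='b': k: 2→0; π[21]=1 (border 'b')
j=22 s[j]='a': π[22]=2 (border 'ba')
j=23 s[j]='b': k: 2→0; π[23]=1 (border 'b')
j=24 s[j]='b': k: 1→0; π[24]=1 (border 'b')
j=25 s[j]='b': k: 1→0; π[25]=1 (border 'b')
j=26 s[j]='a': π[26]=2 (border 'ba')
j=27 s[j]='b': k: 2→0; π[27]=1 (border 'b')
j=28 s[j]='a': π[28]=2 (border 'ba')
j=29 s[j]='a': π[29]=3 (border 'baa')
j=30 s[j]='b': π[30]=4 (border 'baab')
j=31 s[j]='a': k: 4→1; π[31]=2 (border 'ba')
j=32 s[j]='b': k: 2→0; π[32]=1 (border 'b')
j=33 s[j]='a': π[33]=2 (border 'ba')
j=34 s[j]='a': π[34]=3 (border 'baa')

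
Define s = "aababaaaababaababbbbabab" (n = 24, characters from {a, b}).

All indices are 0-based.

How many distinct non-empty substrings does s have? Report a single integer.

rank | idx | suffix
   0 |   5 | aaaababaababbbbabab
   1 |   6 | aaababaababbbbabab
   2 |   0 | aababaaaababaababbbbabab
   3 |   7 | aababaababbbbabab
   4 |  12 | aababbbbabab
   5 |  22 | ab
   6 |   3 | abaaaababaababbbbabab
   7 |  10 | abaababbbbabab
   8 |  20 | abab
   9 |   1 | ababaaaababaababbbbabab
  10 |   8 | ababaababbbbabab
  11 |  13 | ababbbbabab
  12 |  15 | abbbbabab
  13 |  23 | b
  14 |   4 | baaaababaababbbbabab
  15 |  11 | baababbbbabab
  16 |  21 | bab
  17 |   2 | babaaaababaababbbbabab
  18 |   9 | babaababbbbabab
  19 |  19 | babab
  20 |  14 | babbbbabab
  21 |  18 | bbabab
  22 |  17 | bbbabab
  23 |  16 | bbbbabab

SA = [5, 6, 0, 7, 12, 22, 3, 10, 20, 1, 8, 13, 15, 23, 4, 11, 21, 2, 9, 19, 14, 18, 17, 16]
[i] adj suffixes → lcp
  [1] 5/6 → 3 ('aaa')
  [2] 6/0 → 2 ('aa')
  [3] 0/7 → 7 ('aababaa')
  [4] 7/12 → 5 ('aabab')
  [5] 12/22 → 1 ('a')
  [6] 22/3 → 2 ('ab')
  [7] 3/10 → 4 ('abaa')
  [8] 10/20 → 3 ('aba')
  [9] 20/1 → 4 ('abab')
  [10] 1/8 → 6 ('ababaa')
  [11] 8/13 → 4 ('abab')
  [12] 13/15 → 2 ('ab')
  [13] 15/23 → 0 ('')
  [14] 23/4 → 1 ('b')
  [15] 4/11 → 3 ('baa')
  [16] 11/21 → 2 ('ba')
  [17] 21/2 → 3 ('bab')
  [18] 2/9 → 5 ('babaa')
  [19] 9/19 → 4 ('baba')
  [20] 19/14 → 3 ('bab')
  [21] 14/18 → 1 ('b')
  [22] 18/17 → 2 ('bb')
  [23] 17/16 → 3 ('bbb')

n(n+1)/2 = 24·25/2 = 300
Σ LCP = 0 + 3 + 2 + 7 + 5 + 1 + 2 + 4 + 3 + 4 + 6 + 4 + 2 + 0 + 1 + 3 + 2 + 3 + 5 + 4 + 3 + 1 + 2 + 3 = 70
distinct = 300 − 70 = 230

230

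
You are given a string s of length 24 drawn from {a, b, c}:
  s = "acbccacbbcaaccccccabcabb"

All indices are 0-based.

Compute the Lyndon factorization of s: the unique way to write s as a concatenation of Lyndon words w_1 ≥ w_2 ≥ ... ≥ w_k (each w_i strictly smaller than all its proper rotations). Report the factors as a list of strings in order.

["acbcc", "acbbc", "aaccccccabcabb"]

emit factor 1: 'acbcc' (i=0, period=5)
emit factor 2: 'acbbc' (i=5, period=5)
emit factor 3: 'aaccccccabcabb' (i=10, period=14)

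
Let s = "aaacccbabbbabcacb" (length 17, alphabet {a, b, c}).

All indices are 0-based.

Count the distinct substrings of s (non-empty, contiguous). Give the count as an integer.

131

rank | idx | suffix
   0 |   0 | aaacccbabbbabcacb
   1 |   1 | aacccbabbbabcacb
   2 |   7 | abbbabcacb
   3 |  11 | abcacb
   4 |  14 | acb
   5 |   2 | acccbabbbabcacb
   6 |  16 | b
   7 |   6 | babbbabcacb
   8 |  10 | babcacb
   9 |   9 | bbabcacb
  10 |   8 | bbbabcacb
  11 |  12 | bcacb
  12 |  13 | cacb
  13 |  15 | cb
  14 |   5 | cbabbbabcacb
  15 |   4 | ccbabbbabcacb
  16 |   3 | cccbabbbabcacb

SA = [0, 1, 7, 11, 14, 2, 16, 6, 10, 9, 8, 12, 13, 15, 5, 4, 3]
[i] adj suffixes → lcp
  [1] 0/1 → 2 ('aa')
  [2] 1/7 → 1 ('a')
  [3] 7/11 → 2 ('ab')
  [4] 11/14 → 1 ('a')
  [5] 14/2 → 2 ('ac')
  [6] 2/16 → 0 ('')
  [7] 16/6 → 1 ('b')
  [8] 6/10 → 3 ('bab')
  [9] 10/9 → 1 ('b')
  [10] 9/8 → 2 ('bb')
  [11] 8/12 → 1 ('b')
  [12] 12/13 → 0 ('')
  [13] 13/15 → 1 ('c')
  [14] 15/5 → 2 ('cb')
  [15] 5/4 → 1 ('c')
  [16] 4/3 → 2 ('cc')

n(n+1)/2 = 17·18/2 = 153
Σ LCP = 0 + 2 + 1 + 2 + 1 + 2 + 0 + 1 + 3 + 1 + 2 + 1 + 0 + 1 + 2 + 1 + 2 = 22
distinct = 153 − 22 = 131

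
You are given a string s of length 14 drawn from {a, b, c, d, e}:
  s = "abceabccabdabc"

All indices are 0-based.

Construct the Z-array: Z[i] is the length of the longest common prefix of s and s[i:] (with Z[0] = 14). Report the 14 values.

[14, 0, 0, 0, 3, 0, 0, 0, 2, 0, 0, 3, 0, 0]

Z[0]=14
i=1: fresh scan; Z[1]=0
i=2: fresh scan; Z[2]=0
i=3: fresh scan; Z[3]=0
i=4: fresh scan; Z[4]=3 scan→box=[4,7)
i=5: min(r-i=2, Z[1]=0)=0; Z[5]=0
i=6: min(r-i=1, Z[2]=0)=0; Z[6]=0
i=7: fresh scan; Z[7]=0
i=8: fresh scan; Z[8]=2 scan→box=[8,10)
i=9: min(r-i=1, Z[1]=0)=0; Z[9]=0
i=10: fresh scan; Z[10]=0
i=11: fresh scan; Z[11]=3 scan→box=[11,14)
i=12: min(r-i=2, Z[1]=0)=0; Z[12]=0
i=13: min(r-i=1, Z[2]=0)=0; Z[13]=0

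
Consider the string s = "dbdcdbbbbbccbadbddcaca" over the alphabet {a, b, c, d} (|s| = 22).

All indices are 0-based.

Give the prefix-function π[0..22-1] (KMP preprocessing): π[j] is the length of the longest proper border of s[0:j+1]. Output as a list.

[0, 0, 1, 0, 1, 2, 0, 0, 0, 0, 0, 0, 0, 0, 1, 2, 3, 1, 0, 0, 0, 0]

π[0] = 0
j=1 s[j]='b': π[1]=0 (border '')
j=2 s[j]='d': π[2]=1 (border 'd')
j=3 s[j]='c': k: 1→0; π[3]=0 (border '')
j=4 s[j]='d': π[4]=1 (border 'd')
j=5 s[j]='b': π[5]=2 (border 'db')
j=6 s[j]='b': k: 2→0; π[6]=0 (border '')
j=7 s[j]='b': π[7]=0 (border '')
j=8 s[j]='b': π[8]=0 (border '')
j=9 s[j]='b': π[9]=0 (border '')
j=10 s[j]='c': π[10]=0 (border '')
j=11 s[j]='c': π[11]=0 (border '')
j=12 s[j]='b': π[12]=0 (border '')
j=13 s[j]='a': π[13]=0 (border '')
j=14 s[j]='d': π[14]=1 (border 'd')
j=15 s[j]='b': π[15]=2 (border 'db')
j=16 s[j]='d': π[16]=3 (border 'dbd')
j=17 s[j]='d': k: 3→1→0; π[17]=1 (border 'd')
j=18 s[j]='c': k: 1→0; π[18]=0 (border '')
j=19 s[j]='a': π[19]=0 (border '')
j=20 s[j]='c': π[20]=0 (border '')
j=21 s[j]='a': π[21]=0 (border '')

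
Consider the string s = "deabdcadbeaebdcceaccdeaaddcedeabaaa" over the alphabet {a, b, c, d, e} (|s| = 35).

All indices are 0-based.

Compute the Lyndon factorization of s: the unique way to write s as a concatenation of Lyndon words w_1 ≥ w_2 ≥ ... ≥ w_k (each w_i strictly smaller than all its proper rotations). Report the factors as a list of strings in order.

["de", "abdcadbeaebdcceaccde", "aaddcedeab", "a", "a", "a"]

emit factor 1: 'de' (i=0, period=2)
emit factor 2: 'abdcadbeaebdcceaccde' (i=2, period=20)
emit factor 3: 'aaddcedeab' (i=22, period=10)
emit factor 4: 'a' (i=32, period=1)
emit factor 5: 'a' (i=33, period=1)
emit factor 6: 'a' (i=34, period=1)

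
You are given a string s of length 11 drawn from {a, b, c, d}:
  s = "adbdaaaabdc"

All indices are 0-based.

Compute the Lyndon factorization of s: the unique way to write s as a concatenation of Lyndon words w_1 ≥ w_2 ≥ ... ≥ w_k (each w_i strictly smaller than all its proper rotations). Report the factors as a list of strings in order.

emit factor 1: 'adbd' (i=0, period=4)
emit factor 2: 'aaaabdc' (i=4, period=7)

["adbd", "aaaabdc"]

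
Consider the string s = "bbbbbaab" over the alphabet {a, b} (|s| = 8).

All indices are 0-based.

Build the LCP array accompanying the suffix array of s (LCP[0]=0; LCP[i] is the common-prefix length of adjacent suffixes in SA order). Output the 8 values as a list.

[0, 1, 0, 1, 1, 2, 3, 4]

rank | idx | suffix
   0 |   5 | aab
   1 |   6 | ab
   2 |   7 | b
   3 |   4 | baab
   4 |   3 | bbaab
   5 |   2 | bbbaab
   6 |   1 | bbbbaab
   7 |   0 | bbbbbaab

SA = [5, 6, 7, 4, 3, 2, 1, 0]
rank  pair      lcp
   1  s[5:],s[6:]  1  'a'
   2  s[6:],s[7:]  0  ''
   3  s[7:],s[4:]  1  'b'
   4  s[4:],s[3:]  1  'b'
   5  s[3:],s[2:]  2  'bb'
   6  s[2:],s[1:]  3  'bbb'
   7  s[1:],s[0:]  4  'bbbb'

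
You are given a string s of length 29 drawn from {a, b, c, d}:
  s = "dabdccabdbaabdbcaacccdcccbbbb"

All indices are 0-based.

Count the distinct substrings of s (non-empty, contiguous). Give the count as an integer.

sorted suffixes:
  #0 SA[0]=10  'aabdbcaacccdcccbbbb'
  #1 SA[1]=16  'aacccdcccbbbb'
  #2 SA[2]=6  'abdbaabdbcaacccdcccbbbb'
  #3 SA[3]=11  'abdbcaacccdcccbbbb'
  #4 SA[4]=1  'abdccabdbaabdbcaacccdcccbbbb'
  #5 SA[5]=17  'acccdcccbbbb'
  #6 SA[6]=28  'b'
  #7 SA[7]=9  'baabdbcaacccdcccbbbb'
  #8 SA[8]=27  'bb'
  #9 SA[9]=26  'bbb'
  #10 SA[10]=25  'bbbb'
  #11 SA[11]=14  'bcaacccdcccbbbb'
  #12 SA[12]=7  'bdbaabdbcaacccdcccbbbb'
  #13 SA[13]=12  'bdbcaacccdcccbbbb'
  #14 SA[14]=2  'bdccabdbaabdbcaacccdcccbbbb'
  #15 SA[15]=15  'caacccdcccbbbb'
  #16 SA[16]=5  'cabdbaabdbcaacccdcccbbbb'
  #17 SA[17]=24  'cbbbb'
  #18 SA[18]=4  'ccabdbaabdbcaacccdcccbbbb'
  #19 SA[19]=23  'ccbbbb'
  #20 SA[20]=22  'cccbbbb'
  #21 SA[21]=18  'cccdcccbbbb'
  #22 SA[22]=19  'ccdcccbbbb'
  #23 SA[23]=20  'cdcccbbbb'
  #24 SA[24]=0  'dabdccabdbaabdbcaacccdcccbbbb'
  #25 SA[25]=8  'dbaabdbcaacccdcccbbbb'
  #26 SA[26]=13  'dbcaacccdcccbbbb'
  #27 SA[27]=3  'dccabdbaabdbcaacccdcccbbbb'
  #28 SA[28]=21  'dcccbbbb'

SA = [10, 16, 6, 11, 1, 17, 28, 9, 27, 26, 25, 14, 7, 12, 2, 15, 5, 24, 4, 23, 22, 18, 19, 20, 0, 8, 13, 3, 21]
i: (SA[i-1],SA[i]) lcp shared
  1: (10,16) 2 'aa'
  2: (16,6) 1 'a'
  3: (6,11) 4 'abdb'
  4: (11,1) 3 'abd'
  5: (1,17) 1 'a'
  6: (17,28) 0 ''
  7: (28,9) 1 'b'
  8: (9,27) 1 'b'
  9: (27,26) 2 'bb'
  10: (26,25) 3 'bbb'
  11: (25,14) 1 'b'
  12: (14,7) 1 'b'
  13: (7,12) 3 'bdb'
  14: (12,2) 2 'bd'
  15: (2,15) 0 ''
  16: (15,5) 2 'ca'
  17: (5,24) 1 'c'
  18: (24,4) 1 'c'
  19: (4,23) 2 'cc'
  20: (23,22) 2 'cc'
  21: (22,18) 3 'ccc'
  22: (18,19) 2 'cc'
  23: (19,20) 1 'c'
  24: (20,0) 0 ''
  25: (0,8) 1 'd'
  26: (8,13) 2 'db'
  27: (13,3) 1 'd'
  28: (3,21) 3 'dcc'

n(n+1)/2 = 29·30/2 = 435
Σ LCP = 0 + 2 + 1 + 4 + 3 + 1 + 0 + 1 + 1 + 2 + 3 + 1 + 1 + 3 + 2 + 0 + 2 + 1 + 1 + 2 + 2 + 3 + 2 + 1 + 0 + 1 + 2 + 1 + 3 = 46
distinct = 435 − 46 = 389

389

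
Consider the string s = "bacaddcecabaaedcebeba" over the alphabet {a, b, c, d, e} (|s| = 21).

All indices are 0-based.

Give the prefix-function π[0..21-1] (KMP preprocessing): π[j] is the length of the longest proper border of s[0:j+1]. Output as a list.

[0, 0, 0, 0, 0, 0, 0, 0, 0, 0, 1, 2, 0, 0, 0, 0, 0, 1, 0, 1, 2]

π[0] = 0
j=1 s[j]='a': π[1]=0 (border '')
j=2 s[j]='c': π[2]=0 (border '')
j=3 s[j]='a': π[3]=0 (border '')
j=4 s[j]='d': π[4]=0 (border '')
j=5 s[j]='d': π[5]=0 (border '')
j=6 s[j]='c': π[6]=0 (border '')
j=7 s[j]='e': π[7]=0 (border '')
j=8 s[j]='c': π[8]=0 (border '')
j=9 s[j]='a': π[9]=0 (border '')
j=10 s[j]='b': π[10]=1 (border 'b')
j=11 s[j]='a': π[11]=2 (border 'ba')
j=12 s[j]='a': k: 2→0; π[12]=0 (border '')
j=13 s[j]='e': π[13]=0 (border '')
j=14 s[j]='d': π[14]=0 (border '')
j=15 s[j]='c': π[15]=0 (border '')
j=16 s[j]='e': π[16]=0 (border '')
j=17 s[j]='b': π[17]=1 (border 'b')
j=18 s[j]='e': k: 1→0; π[18]=0 (border '')
j=19 s[j]='b': π[19]=1 (border 'b')
j=20 s[j]='a': π[20]=2 (border 'ba')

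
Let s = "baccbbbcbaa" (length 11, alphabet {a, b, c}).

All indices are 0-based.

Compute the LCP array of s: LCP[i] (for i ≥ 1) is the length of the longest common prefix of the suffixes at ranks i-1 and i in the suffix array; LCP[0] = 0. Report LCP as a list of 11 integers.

rank | idx | suffix
   0 |  10 | a
   1 |   9 | aa
   2 |   1 | accbbbcbaa
   3 |   8 | baa
   4 |   0 | baccbbbcbaa
   5 |   4 | bbbcbaa
   6 |   5 | bbcbaa
   7 |   6 | bcbaa
   8 |   7 | cbaa
   9 |   3 | cbbbcbaa
  10 |   2 | ccbbbcbaa

SA = [10, 9, 1, 8, 0, 4, 5, 6, 7, 3, 2]
[i] adj suffixes → lcp
  [1] 10/9 → 1 ('a')
  [2] 9/1 → 1 ('a')
  [3] 1/8 → 0 ('')
  [4] 8/0 → 2 ('ba')
  [5] 0/4 → 1 ('b')
  [6] 4/5 → 2 ('bb')
  [7] 5/6 → 1 ('b')
  [8] 6/7 → 0 ('')
  [9] 7/3 → 2 ('cb')
  [10] 3/2 → 1 ('c')

[0, 1, 1, 0, 2, 1, 2, 1, 0, 2, 1]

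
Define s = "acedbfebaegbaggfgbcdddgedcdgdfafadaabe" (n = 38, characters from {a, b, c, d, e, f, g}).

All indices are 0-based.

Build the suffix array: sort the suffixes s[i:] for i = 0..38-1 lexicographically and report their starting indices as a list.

[34, 35, 0, 32, 8, 30, 12, 7, 11, 17, 36, 4, 18, 25, 1, 33, 3, 24, 19, 20, 28, 26, 21, 37, 6, 2, 23, 9, 31, 29, 5, 15, 10, 16, 27, 22, 14, 13]

rank | idx | suffix
   0 |  34 | aabe
   1 |  35 | abe
   2 |   0 | acedbfebaegbaggfgbcdddgedcdgdfafadaabe
   3 |  32 | adaabe
   4 |   8 | aegbaggfgbcdddgedcdgdfafadaabe
   5 |  30 | afadaabe
   6 |  12 | aggfgbcdddgedcdgdfafadaabe
   7 |   7 | baegbaggfgbcdddgedcdgdfafadaabe
   8 |  11 | baggfgbcdddgedcdgdfafadaabe
   9 |  17 | bcdddgedcdgdfafadaabe
  10 |  36 | be
  11 |   4 | bfebaegbaggfgbcdddgedcdgdfafadaabe
  12 |  18 | cdddgedcdgdfafadaabe
  13 |  25 | cdgdfafadaabe
  14 |   1 | cedbfebaegbaggfgbcdddgedcdgdfafadaabe
  15 |  33 | daabe
  16 |   3 | dbfebaegbaggfgbcdddgedcdgdfafadaabe
  17 |  24 | dcdgdfafadaabe
  18 |  19 | dddgedcdgdfafadaabe
  19 |  20 | ddgedcdgdfafadaabe
  20 |  28 | dfafadaabe
  21 |  26 | dgdfafadaabe
  22 |  21 | dgedcdgdfafadaabe
  23 |  37 | e
  24 |   6 | ebaegbaggfgbcdddgedcdgdfafadaabe
  25 |   2 | edbfebaegbaggfgbcdddgedcdgdfafadaabe
  26 |  23 | edcdgdfafadaabe
  27 |   9 | egbaggfgbcdddgedcdgdfafadaabe
  28 |  31 | fadaabe
  29 |  29 | fafadaabe
  30 |   5 | febaegbaggfgbcdddgedcdgdfafadaabe
  31 |  15 | fgbcdddgedcdgdfafadaabe
  32 |  10 | gbaggfgbcdddgedcdgdfafadaabe
  33 |  16 | gbcdddgedcdgdfafadaabe
  34 |  27 | gdfafadaabe
  35 |  22 | gedcdgdfafadaabe
  36 |  14 | gfgbcdddgedcdgdfafadaabe
  37 |  13 | ggfgbcdddgedcdgdfafadaabe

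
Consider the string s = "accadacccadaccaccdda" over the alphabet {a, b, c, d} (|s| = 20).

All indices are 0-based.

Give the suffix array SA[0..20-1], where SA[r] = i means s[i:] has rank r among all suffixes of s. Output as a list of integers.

rank→(start, suffix):
  0 → (19, 'a')
  1 → (11, 'accaccdda')
  2 → (0, 'accadacccadaccaccdda')
  3 → (5, 'acccadaccaccdda')
  4 → (14, 'accdda')
  5 → (9, 'adaccaccdda')
  6 → (3, 'adacccadaccaccdda')
  7 → (13, 'caccdda')
  8 → (8, 'cadaccaccdda')
  9 → (2, 'cadacccadaccaccdda')
  10 → (12, 'ccaccdda')
  11 → (7, 'ccadaccaccdda')
  12 → (1, 'ccadacccadaccaccdda')
  13 → (6, 'cccadaccaccdda')
  14 → (15, 'ccdda')
  15 → (16, 'cdda')
  16 → (18, 'da')
  17 → (10, 'daccaccdda')
  18 → (4, 'dacccadaccaccdda')
  19 → (17, 'dda')

[19, 11, 0, 5, 14, 9, 3, 13, 8, 2, 12, 7, 1, 6, 15, 16, 18, 10, 4, 17]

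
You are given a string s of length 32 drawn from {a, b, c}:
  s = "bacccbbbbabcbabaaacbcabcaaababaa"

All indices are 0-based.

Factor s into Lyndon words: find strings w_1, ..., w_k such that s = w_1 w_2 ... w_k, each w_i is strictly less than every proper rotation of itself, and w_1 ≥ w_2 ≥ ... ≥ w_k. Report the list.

emit factor 1: 'b' (i=0, period=1)
emit factor 2: 'acccbbbb' (i=1, period=8)
emit factor 3: 'abcb' (i=9, period=4)
emit factor 4: 'ab' (i=13, period=2)
emit factor 5: 'aaacbcabc' (i=15, period=9)
emit factor 6: 'aaabab' (i=24, period=6)
emit factor 7: 'a' (i=30, period=1)
emit factor 8: 'a' (i=31, period=1)

["b", "acccbbbb", "abcb", "ab", "aaacbcabc", "aaabab", "a", "a"]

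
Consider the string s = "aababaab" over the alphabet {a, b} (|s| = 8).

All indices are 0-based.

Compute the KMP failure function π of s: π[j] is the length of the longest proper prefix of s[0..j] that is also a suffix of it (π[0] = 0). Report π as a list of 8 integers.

π[0] = 0
j=1 s[j]='a': π[1]=1 (border 'a')
j=2 s[j]='b': k: 1→0; π[2]=0 (border '')
j=3 s[j]='a': π[3]=1 (border 'a')
j=4 s[j]='b': k: 1→0; π[4]=0 (border '')
j=5 s[j]='a': π[5]=1 (border 'a')
j=6 s[j]='a': π[6]=2 (border 'aa')
j=7 s[j]='b': π[7]=3 (border 'aab')

[0, 1, 0, 1, 0, 1, 2, 3]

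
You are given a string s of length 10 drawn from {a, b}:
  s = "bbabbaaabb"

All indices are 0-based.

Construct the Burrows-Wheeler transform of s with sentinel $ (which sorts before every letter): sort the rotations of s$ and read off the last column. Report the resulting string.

bbaabbbbaa$

rank  rotation     last
    0  $bbabbaaabb  b
    1  aaabb$bbabb  b
    2  aabb$bbabba  a
    3  abb$bbabbaa  a
    4  abbaaabb$bb  b
    5  b$bbabbaaab  b
    6  baaabb$bbab  b
    7  babbaaabb$b  b
    8  bb$bbabbaaa  a
    9  bbaaabb$bba  a
   10  bbabbaaabb$  $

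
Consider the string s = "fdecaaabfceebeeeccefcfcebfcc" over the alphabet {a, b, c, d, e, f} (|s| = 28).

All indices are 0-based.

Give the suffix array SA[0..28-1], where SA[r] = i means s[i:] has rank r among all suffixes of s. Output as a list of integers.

rank | idx | suffix
   0 |   4 | aaabfceebeeeccefcfcebfcc
   1 |   5 | aabfceebeeeccefcfcebfcc
   2 |   6 | abfceebeeeccefcfcebfcc
   3 |  12 | beeeccefcfcebfcc
   4 |  24 | bfcc
   5 |   7 | bfceebeeeccefcfcebfcc
   6 |  27 | c
   7 |   3 | caaabfceebeeeccefcfcebfcc
   8 |  26 | cc
   9 |  16 | ccefcfcebfcc
  10 |  22 | cebfcc
  11 |   9 | ceebeeeccefcfcebfcc
  12 |  17 | cefcfcebfcc
  13 |  20 | cfcebfcc
  14 |   1 | decaaabfceebeeeccefcfcebfcc
  15 |  11 | ebeeeccefcfcebfcc
  16 |  23 | ebfcc
  17 |   2 | ecaaabfceebeeeccefcfcebfcc
  18 |  15 | eccefcfcebfcc
  19 |  10 | eebeeeccefcfcebfcc
  20 |  14 | eeccefcfcebfcc
  21 |  13 | eeeccefcfcebfcc
  22 |  18 | efcfcebfcc
  23 |  25 | fcc
  24 |  21 | fcebfcc
  25 |   8 | fceebeeeccefcfcebfcc
  26 |  19 | fcfcebfcc
  27 |   0 | fdecaaabfceebeeeccefcfcebfcc

[4, 5, 6, 12, 24, 7, 27, 3, 26, 16, 22, 9, 17, 20, 1, 11, 23, 2, 15, 10, 14, 13, 18, 25, 21, 8, 19, 0]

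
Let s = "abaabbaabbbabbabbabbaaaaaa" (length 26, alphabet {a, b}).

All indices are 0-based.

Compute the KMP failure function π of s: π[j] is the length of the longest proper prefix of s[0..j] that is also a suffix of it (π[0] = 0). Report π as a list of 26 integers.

[0, 0, 1, 1, 2, 0, 1, 1, 2, 0, 0, 1, 2, 0, 1, 2, 0, 1, 2, 0, 1, 1, 1, 1, 1, 1]

π[0] = 0
j=1 s[j]='b': π[1]=0 (border '')
j=2 s[j]='a': π[2]=1 (border 'a')
j=3 s[j]='a': k: 1→0; π[3]=1 (border 'a')
j=4 s[j]='b': π[4]=2 (border 'ab')
j=5 s[j]='b': k: 2→0; π[5]=0 (border '')
j=6 s[j]='a': π[6]=1 (border 'a')
j=7 s[j]='a': k: 1→0; π[7]=1 (border 'a')
j=8 s[j]='b': π[8]=2 (border 'ab')
j=9 s[j]='b': k: 2→0; π[9]=0 (border '')
j=10 s[j]='b': π[10]=0 (border '')
j=11 s[j]='a': π[11]=1 (border 'a')
j=12 s[j]='b': π[12]=2 (border 'ab')
j=13 s[j]='b': k: 2→0; π[13]=0 (border '')
j=14 s[j]='a': π[14]=1 (border 'a')
j=15 s[j]='b': π[15]=2 (border 'ab')
j=16 s[j]='b': k: 2→0; π[16]=0 (border '')
j=17 s[j]='a': π[17]=1 (border 'a')
j=18 s[j]='b': π[18]=2 (border 'ab')
j=19 s[j]='b': k: 2→0; π[19]=0 (border '')
j=20 s[j]='a': π[20]=1 (border 'a')
j=21 s[j]='a': k: 1→0; π[21]=1 (border 'a')
j=22 s[j]='a': k: 1→0; π[22]=1 (border 'a')
j=23 s[j]='a': k: 1→0; π[23]=1 (border 'a')
j=24 s[j]='a': k: 1→0; π[24]=1 (border 'a')
j=25 s[j]='a': k: 1→0; π[25]=1 (border 'a')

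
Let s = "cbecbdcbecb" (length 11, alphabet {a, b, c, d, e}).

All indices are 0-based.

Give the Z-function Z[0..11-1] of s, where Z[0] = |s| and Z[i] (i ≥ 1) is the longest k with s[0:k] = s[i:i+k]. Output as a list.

[11, 0, 0, 2, 0, 0, 5, 0, 0, 2, 0]

Z[0]=11
i=1: fresh scan; Z[1]=0
i=2: fresh scan; Z[2]=0
i=3: fresh scan; Z[3]=2 grow→box=[3,5)
i=4: min(r-i=1, Z[1]=0)=0; Z[4]=0
i=5: fresh scan; Z[5]=0
i=6: fresh scan; Z[6]=5 grow→box=[6,11)
i=7: min(r-i=4, Z[1]=0)=0; Z[7]=0
i=8: min(r-i=3, Z[2]=0)=0; Z[8]=0
i=9: min(r-i=2, Z[3]=2)=2; Z[9]=2
i=10: min(r-i=1, Z[4]=0)=0; Z[10]=0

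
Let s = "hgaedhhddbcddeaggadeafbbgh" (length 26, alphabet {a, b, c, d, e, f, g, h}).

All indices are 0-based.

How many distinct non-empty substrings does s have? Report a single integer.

rank | idx | suffix
   0 |  17 | adeafbbgh
   1 |   2 | aedhhddbcddeaggadeafbbgh
   2 |  20 | afbbgh
   3 |  14 | aggadeafbbgh
   4 |  22 | bbgh
   5 |   9 | bcddeaggadeafbbgh
   6 |  23 | bgh
   7 |  10 | cddeaggadeafbbgh
   8 |   8 | dbcddeaggadeafbbgh
   9 |   7 | ddbcddeaggadeafbbgh
  10 |  11 | ddeaggadeafbbgh
  11 |  18 | deafbbgh
  12 |  12 | deaggadeafbbgh
  13 |   4 | dhhddbcddeaggadeafbbgh
  14 |  19 | eafbbgh
  15 |  13 | eaggadeafbbgh
  16 |   3 | edhhddbcddeaggadeafbbgh
  17 |  21 | fbbgh
  18 |  16 | gadeafbbgh
  19 |   1 | gaedhhddbcddeaggadeafbbgh
  20 |  15 | ggadeafbbgh
  21 |  24 | gh
  22 |  25 | h
  23 |   6 | hddbcddeaggadeafbbgh
  24 |   0 | hgaedhhddbcddeaggadeafbbgh
  25 |   5 | hhddbcddeaggadeafbbgh

SA = [17, 2, 20, 14, 22, 9, 23, 10, 8, 7, 11, 18, 12, 4, 19, 13, 3, 21, 16, 1, 15, 24, 25, 6, 0, 5]
i: (SA[i-1],SA[i]) lcp shared
  1: (17,2) 1 'a'
  2: (2,20) 1 'a'
  3: (20,14) 1 'a'
  4: (14,22) 0 ''
  5: (22,9) 1 'b'
  6: (9,23) 1 'b'
  7: (23,10) 0 ''
  8: (10,8) 0 ''
  9: (8,7) 1 'd'
  10: (7,11) 2 'dd'
  11: (11,18) 1 'd'
  12: (18,12) 3 'dea'
  13: (12,4) 1 'd'
  14: (4,19) 0 ''
  15: (19,13) 2 'ea'
  16: (13,3) 1 'e'
  17: (3,21) 0 ''
  18: (21,16) 0 ''
  19: (16,1) 2 'ga'
  20: (1,15) 1 'g'
  21: (15,24) 1 'g'
  22: (24,25) 0 ''
  23: (25,6) 1 'h'
  24: (6,0) 1 'h'
  25: (0,5) 1 'h'

n(n+1)/2 = 26·27/2 = 351
Σ LCP = 0 + 1 + 1 + 1 + 0 + 1 + 1 + 0 + 0 + 1 + 2 + 1 + 3 + 1 + 0 + 2 + 1 + 0 + 0 + 2 + 1 + 1 + 0 + 1 + 1 + 1 = 23
distinct = 351 − 23 = 328

328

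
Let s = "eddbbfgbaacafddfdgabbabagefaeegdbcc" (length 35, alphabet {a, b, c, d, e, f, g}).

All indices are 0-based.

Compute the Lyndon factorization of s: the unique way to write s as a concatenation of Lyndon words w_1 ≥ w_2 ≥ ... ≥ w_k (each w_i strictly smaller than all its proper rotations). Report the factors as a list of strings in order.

emit factor 1: 'e' (i=0, period=1)
emit factor 2: 'd' (i=1, period=1)
emit factor 3: 'd' (i=2, period=1)
emit factor 4: 'bbfg' (i=3, period=4)
emit factor 5: 'b' (i=7, period=1)
emit factor 6: 'aacafddfdgabbabagefaeegdbcc' (i=8, period=27)

["e", "d", "d", "bbfg", "b", "aacafddfdgabbabagefaeegdbcc"]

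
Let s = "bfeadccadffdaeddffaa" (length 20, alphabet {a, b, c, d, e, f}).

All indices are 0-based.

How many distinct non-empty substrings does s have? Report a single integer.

192

rank→(start, suffix):
  0 → (19, 'a')
  1 → (18, 'aa')
  2 → (3, 'adccadffdaeddffaa')
  3 → (7, 'adffdaeddffaa')
  4 → (12, 'aeddffaa')
  5 → (0, 'bfeadccadffdaeddffaa')
  6 → (6, 'cadffdaeddffaa')
  7 → (5, 'ccadffdaeddffaa')
  8 → (11, 'daeddffaa')
  9 → (4, 'dccadffdaeddffaa')
  10 → (14, 'ddffaa')
  11 → (15, 'dffaa')
  12 → (8, 'dffdaeddffaa')
  13 → (2, 'eadccadffdaeddffaa')
  14 → (13, 'eddffaa')
  15 → (17, 'faa')
  16 → (10, 'fdaeddffaa')
  17 → (1, 'feadccadffdaeddffaa')
  18 → (16, 'ffaa')
  19 → (9, 'ffdaeddffaa')

SA = [19, 18, 3, 7, 12, 0, 6, 5, 11, 4, 14, 15, 8, 2, 13, 17, 10, 1, 16, 9]
[i] adj suffixes → lcp
  [1] 19/18 → 1 ('a')
  [2] 18/3 → 1 ('a')
  [3] 3/7 → 2 ('ad')
  [4] 7/12 → 1 ('a')
  [5] 12/0 → 0 ('')
  [6] 0/6 → 0 ('')
  [7] 6/5 → 1 ('c')
  [8] 5/11 → 0 ('')
  [9] 11/4 → 1 ('d')
  [10] 4/14 → 1 ('d')
  [11] 14/15 → 1 ('d')
  [12] 15/8 → 3 ('dff')
  [13] 8/2 → 0 ('')
  [14] 2/13 → 1 ('e')
  [15] 13/17 → 0 ('')
  [16] 17/10 → 1 ('f')
  [17] 10/1 → 1 ('f')
  [18] 1/16 → 1 ('f')
  [19] 16/9 → 2 ('ff')

n(n+1)/2 = 20·21/2 = 210
Σ LCP = 0 + 1 + 1 + 2 + 1 + 0 + 0 + 1 + 0 + 1 + 1 + 1 + 3 + 0 + 1 + 0 + 1 + 1 + 1 + 2 = 18
distinct = 210 − 18 = 192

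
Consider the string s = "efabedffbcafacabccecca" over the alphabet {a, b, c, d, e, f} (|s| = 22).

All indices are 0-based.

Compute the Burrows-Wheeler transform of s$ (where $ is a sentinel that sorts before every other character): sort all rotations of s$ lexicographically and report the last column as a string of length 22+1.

rank  rotation                 last
    0  $efabedffbcafacabccecca  a
    1  a$efabedffbcafacabccecc  c
    2  abccecca$efabedffbcafac  c
    3  abedffbcafacabccecca$ef  f
    4  acabccecca$efabedffbcaf  f
    5  afacabccecca$efabedffbc  c
    6  bcafacabccecca$efabedff  f
    7  bccecca$efabedffbcafaca  a
    8  bedffbcafacabccecca$efa  a
    9  ca$efabedffbcafacabccec  c
   10  cabccecca$efabedffbcafa  a
   11  cafacabccecca$efabedffb  b
   12  cca$efabedffbcafacabcce  e
   13  ccecca$efabedffbcafacab  b
   14  cecca$efabedffbcafacabc  c
   15  dffbcafacabccecca$efabe  e
   16  ecca$efabedffbcafacabcc  c
   17  edffbcafacabccecca$efab  b
   18  efabedffbcafacabccecca$  $
   19  fabedffbcafacabccecca$e  e
   20  facabccecca$efabedffbca  a
   21  fbcafacabccecca$efabedf  f
   22  ffbcafacabccecca$efabed  d

accffcfaacabebcecb$eafd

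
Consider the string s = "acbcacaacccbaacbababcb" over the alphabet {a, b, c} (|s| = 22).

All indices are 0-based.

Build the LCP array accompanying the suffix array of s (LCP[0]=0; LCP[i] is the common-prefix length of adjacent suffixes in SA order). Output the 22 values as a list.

[0, 3, 1, 2, 1, 2, 3, 2, 0, 1, 2, 3, 1, 2, 0, 2, 1, 2, 3, 2, 1, 2]

sorted suffixes:
  #0 SA[0]=12  'aacbababcb'
  #1 SA[1]=6  'aacccbaacbababcb'
  #2 SA[2]=16  'ababcb'
  #3 SA[3]=18  'abcb'
  #4 SA[4]=4  'acaacccbaacbababcb'
  #5 SA[5]=13  'acbababcb'
  #6 SA[6]=0  'acbcacaacccbaacbababcb'
  #7 SA[7]=7  'acccbaacbababcb'
  #8 SA[8]=21  'b'
  #9 SA[9]=11  'baacbababcb'
  #10 SA[10]=15  'bababcb'
  #11 SA[11]=17  'babcb'
  #12 SA[12]=2  'bcacaacccbaacbababcb'
  #13 SA[13]=19  'bcb'
  #14 SA[14]=5  'caacccbaacbababcb'
  #15 SA[15]=3  'cacaacccbaacbababcb'
  #16 SA[16]=20  'cb'
  #17 SA[17]=10  'cbaacbababcb'
  #18 SA[18]=14  'cbababcb'
  #19 SA[19]=1  'cbcacaacccbaacbababcb'
  #20 SA[20]=9  'ccbaacbababcb'
  #21 SA[21]=8  'cccbaacbababcb'

SA = [12, 6, 16, 18, 4, 13, 0, 7, 21, 11, 15, 17, 2, 19, 5, 3, 20, 10, 14, 1, 9, 8]
rank  pair      lcp
   1  s[12:],s[6:]  3  'aac'
   2  s[6:],s[16:]  1  'a'
   3  s[16:],s[18:]  2  'ab'
   4  s[18:],s[4:]  1  'a'
   5  s[4:],s[13:]  2  'ac'
   6  s[13:],s[0:]  3  'acb'
   7  s[0:],s[7:]  2  'ac'
   8  s[7:],s[21:]  0  ''
   9  s[21:],s[11:]  1  'b'
  10  s[11:],s[15:]  2  'ba'
  11  s[15:],s[17:]  3  'bab'
  12  s[17:],s[2:]  1  'b'
  13  s[2:],s[19:]  2  'bc'
  14  s[19:],s[5:]  0  ''
  15  s[5:],s[3:]  2  'ca'
  16  s[3:],s[20:]  1  'c'
  17  s[20:],s[10:]  2  'cb'
  18  s[10:],s[14:]  3  'cba'
  19  s[14:],s[1:]  2  'cb'
  20  s[1:],s[9:]  1  'c'
  21  s[9:],s[8:]  2  'cc'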